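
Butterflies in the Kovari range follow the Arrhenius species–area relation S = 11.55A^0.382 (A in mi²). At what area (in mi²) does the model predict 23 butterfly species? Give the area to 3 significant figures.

6.07 mi²

23 = 11.55 × A^0.382  ⇒  A^0.382 = 23/11.55 = 1.991
ln A = ln(1.991) / 0.382 = 0.6888 / 0.382 = 1.8032
A = e^1.8032 ≈ 6.069 mi²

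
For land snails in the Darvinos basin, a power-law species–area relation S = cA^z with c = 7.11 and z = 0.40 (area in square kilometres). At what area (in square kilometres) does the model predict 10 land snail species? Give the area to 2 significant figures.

2.3 square kilometres

10 = 7.11 × A^0.4  ⇒  A^0.4 = 10/7.11 = 1.406
ln A = ln(1.406) / 0.4 = 0.3411 / 0.4 = 0.8527
A = e^0.8527 ≈ 2.346 square kilometres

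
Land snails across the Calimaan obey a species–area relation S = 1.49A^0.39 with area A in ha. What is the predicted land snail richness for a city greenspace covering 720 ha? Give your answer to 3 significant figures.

S = 1.49 × 720^0.39 = 1.49 × 13.01 ≈ 19.39

19.4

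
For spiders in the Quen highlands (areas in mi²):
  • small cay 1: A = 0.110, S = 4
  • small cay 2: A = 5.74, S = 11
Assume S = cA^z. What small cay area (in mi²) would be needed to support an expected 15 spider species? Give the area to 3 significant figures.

z = ln(11/4) / ln(5.74/0.11) = 1.0116 / 3.9547 = 0.2558
c = 4 / 0.11^0.2558 = 4 / 0.5686 = 7.035
A = (15/7.035)^(1/0.2558) ⇒ ln A = ln(2.132)/0.2558 = 2.9600
A = e^2.9600 ≈ 19.3 mi²

19.3 mi²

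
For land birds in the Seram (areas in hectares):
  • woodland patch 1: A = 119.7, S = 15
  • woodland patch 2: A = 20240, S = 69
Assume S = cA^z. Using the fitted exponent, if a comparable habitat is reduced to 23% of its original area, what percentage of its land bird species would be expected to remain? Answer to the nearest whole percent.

z = ln(69/15) / ln(20240/119.7) = 1.5261 / 5.1304 = 0.2975
S_new/S_old = (A_new/A_old)^z = 0.23^0.2975 = exp(0.2975 × -1.4697) = 0.6459

65%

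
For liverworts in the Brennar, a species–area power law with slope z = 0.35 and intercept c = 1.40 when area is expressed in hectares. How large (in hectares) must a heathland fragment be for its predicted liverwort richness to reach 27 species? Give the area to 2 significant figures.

4700 hectares

27 = 1.4 × A^0.35  ⇒  A^0.35 = 27/1.4 = 19.29
ln A = ln(19.29) / 0.35 = 2.9594 / 0.35 = 8.4553
A = e^8.4553 ≈ 4700 hectares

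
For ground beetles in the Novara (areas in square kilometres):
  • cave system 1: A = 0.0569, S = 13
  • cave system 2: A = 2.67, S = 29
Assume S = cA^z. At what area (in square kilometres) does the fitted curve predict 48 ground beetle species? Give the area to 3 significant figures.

z = ln(29/13) / ln(2.67/0.0569) = 0.8023 / 3.8485 = 0.2085
c = 13 / 0.0569^0.2085 = 13 / 0.5501 = 23.63
A = (48/23.63)^(1/0.2085) ⇒ ln A = ln(2.031)/0.2085 = 3.3991
A = e^3.3991 ≈ 29.94 square kilometres

29.9 square kilometres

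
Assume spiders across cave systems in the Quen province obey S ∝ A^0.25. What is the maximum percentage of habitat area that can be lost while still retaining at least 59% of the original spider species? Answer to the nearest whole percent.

88%

Need (A_new/A_old)^0.25 = 0.59, so A_new/A_old = 0.59^(1/0.25) = 0.59^4
ln(A_new/A_old) = ln 0.59 / 0.25 = -0.5276 / 0.25 = -2.1105
A_new/A_old = e^-2.1105 ≈ 0.1212
Fraction that can be lost = 1 − 0.1212 = 0.8788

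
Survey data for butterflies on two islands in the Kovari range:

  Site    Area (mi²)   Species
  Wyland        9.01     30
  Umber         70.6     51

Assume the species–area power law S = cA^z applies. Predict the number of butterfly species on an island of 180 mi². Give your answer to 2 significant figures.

65

z = ln(51/30) / ln(70.6/9.01) = 0.5306 / 2.0587 = 0.2577
c = 30 / 9.01^0.2577 = 30 / 1.762 = 17.02
S₃ = 17.02 × 180^0.2577 = 17.02 × 3.813 ≈ 64.91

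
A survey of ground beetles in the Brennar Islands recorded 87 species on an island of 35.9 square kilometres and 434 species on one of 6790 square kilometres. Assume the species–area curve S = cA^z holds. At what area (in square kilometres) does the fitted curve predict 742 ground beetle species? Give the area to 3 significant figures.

39100 square kilometres

z = ln(434/87) / ln(6790/35.9) = 1.6071 / 5.2425 = 0.3066
c = 87 / 35.9^0.3066 = 87 / 2.997 = 29.03
A = (742/29.03)^(1/0.3066) ⇒ ln A = ln(25.56)/0.3066 = 10.5726
A = e^10.5726 ≈ 39051 square kilometres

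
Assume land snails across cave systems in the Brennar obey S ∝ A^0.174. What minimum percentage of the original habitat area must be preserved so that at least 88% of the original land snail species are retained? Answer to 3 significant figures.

48.0%

Need (A_new/A_old)^0.174 = 0.88, so A_new/A_old = 0.88^(1/0.174) = 0.88^5.747
ln(A_new/A_old) = ln 0.88 / 0.174 = -0.1278 / 0.174 = -0.7347
A_new/A_old = e^-0.7347 ≈ 0.4797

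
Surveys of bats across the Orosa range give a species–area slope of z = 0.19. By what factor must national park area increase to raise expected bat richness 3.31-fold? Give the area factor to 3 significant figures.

(A₂/A₁)^0.19 = 3.31, so A₂/A₁ = 3.31^(1/0.19) = 3.31^5.263
ln(A₂/A₁) = ln 3.31 / 0.19 = 1.1969 / 0.19 = 6.2997
A₂/A₁ = e^6.2997 ≈ 544.4

544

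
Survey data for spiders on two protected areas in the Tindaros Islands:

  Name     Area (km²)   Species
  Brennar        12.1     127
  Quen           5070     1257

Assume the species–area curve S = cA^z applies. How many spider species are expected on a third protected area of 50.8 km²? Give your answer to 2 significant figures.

z = ln(1257/127) / ln(5070/12.1) = 2.2923 / 6.0379 = 0.3797
c = 127 / 12.1^0.3797 = 127 / 2.577 = 49.29
S₃ = 49.29 × 50.8^0.3797 = 49.29 × 4.443 ≈ 219

220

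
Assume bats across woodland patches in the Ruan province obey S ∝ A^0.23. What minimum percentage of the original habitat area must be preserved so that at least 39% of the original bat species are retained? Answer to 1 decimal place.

Need (A_new/A_old)^0.23 = 0.39, so A_new/A_old = 0.39^(1/0.23) = 0.39^4.348
ln(A_new/A_old) = ln 0.39 / 0.23 = -0.9416 / 0.23 = -4.0940
A_new/A_old = e^-4.0940 ≈ 0.01667

1.7%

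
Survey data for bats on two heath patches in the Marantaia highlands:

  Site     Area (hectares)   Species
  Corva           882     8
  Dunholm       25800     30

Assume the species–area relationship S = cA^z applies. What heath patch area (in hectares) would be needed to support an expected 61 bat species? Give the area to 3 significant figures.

z = ln(30/8) / ln(25800/882) = 1.3218 / 3.3759 = 0.3915
c = 8 / 882^0.3915 = 8 / 14.23 = 0.5622
A = (61/0.5622)^(1/0.3915) ⇒ ln A = ln(108.5)/0.3915 = 11.9707
A = e^11.9707 ≈ 158061 hectares

158000 hectares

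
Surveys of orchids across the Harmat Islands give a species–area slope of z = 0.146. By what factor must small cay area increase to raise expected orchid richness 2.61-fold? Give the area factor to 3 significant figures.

(A₂/A₁)^0.146 = 2.61, so A₂/A₁ = 2.61^(1/0.146) = 2.61^6.849
ln(A₂/A₁) = ln 2.61 / 0.146 = 0.9594 / 0.146 = 6.5709
A₂/A₁ = e^6.5709 ≈ 714

714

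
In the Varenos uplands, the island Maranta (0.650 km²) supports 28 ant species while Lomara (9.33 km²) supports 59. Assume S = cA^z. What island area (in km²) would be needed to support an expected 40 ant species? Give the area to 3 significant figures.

z = ln(59/28) / ln(9.33/0.65) = 0.7453 / 2.6640 = 0.2798
c = 28 / 0.65^0.2798 = 28 / 0.8865 = 31.59
A = (40/31.59)^(1/0.2798) ⇒ ln A = ln(1.266)/0.2798 = 0.8441
A = e^0.8441 ≈ 2.326 km²

2.33 km²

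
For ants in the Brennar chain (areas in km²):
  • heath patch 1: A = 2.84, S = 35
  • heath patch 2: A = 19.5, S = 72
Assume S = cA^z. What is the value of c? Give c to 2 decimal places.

23.68

z = ln(S₂/S₁) / ln(A₂/A₁) = ln(72/35) / ln(19.5/2.84) = 0.7213 / 1.9266 = 0.3744
c = S₁ / A₁^z = 35 / 2.84^0.3744 = 35 / 1.478 = 23.68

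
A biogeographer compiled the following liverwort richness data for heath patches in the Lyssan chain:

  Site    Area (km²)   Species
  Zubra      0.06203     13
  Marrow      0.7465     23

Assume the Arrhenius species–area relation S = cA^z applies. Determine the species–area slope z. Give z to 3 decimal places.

Taking logs: ln S = ln c + z ln A, so z = (ln S₂ − ln S₁)/(ln A₂ − ln A₁).
z = ln(23/13) / ln(0.7465/0.06203) = ln(1.769) / ln(12.03) = 0.5705 / 2.4878 = 0.2293

0.229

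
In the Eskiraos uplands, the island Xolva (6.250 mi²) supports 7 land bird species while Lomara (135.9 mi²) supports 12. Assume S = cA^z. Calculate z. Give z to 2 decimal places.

Taking logs: ln S = ln c + z ln A, so z = (ln S₂ − ln S₁)/(ln A₂ − ln A₁).
z = ln(12/7) / ln(135.9/6.25) = ln(1.714) / ln(21.74) = 0.5390 / 3.0793 = 0.1750

0.18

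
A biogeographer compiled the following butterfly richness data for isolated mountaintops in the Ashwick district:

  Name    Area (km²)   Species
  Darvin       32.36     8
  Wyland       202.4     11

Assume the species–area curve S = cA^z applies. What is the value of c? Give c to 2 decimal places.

4.37

z = ln(S₂/S₁) / ln(A₂/A₁) = ln(11/8) / ln(202.4/32.36) = 0.3185 / 1.8333 = 0.1737
c = S₁ / A₁^z = 8 / 32.36^0.1737 = 8 / 1.829 = 4.373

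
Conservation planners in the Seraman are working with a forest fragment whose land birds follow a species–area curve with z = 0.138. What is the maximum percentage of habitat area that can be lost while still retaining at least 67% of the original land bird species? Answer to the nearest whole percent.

95%

Need (A_new/A_old)^0.138 = 0.67, so A_new/A_old = 0.67^(1/0.138) = 0.67^7.246
ln(A_new/A_old) = ln 0.67 / 0.138 = -0.4005 / 0.138 = -2.9020
A_new/A_old = e^-2.9020 ≈ 0.05491
Fraction that can be lost = 1 − 0.05491 = 0.9451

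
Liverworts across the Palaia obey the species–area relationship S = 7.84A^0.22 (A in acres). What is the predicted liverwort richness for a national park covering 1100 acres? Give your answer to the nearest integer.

37

S = 7.84 × 1100^0.22 = 7.84 × 4.668 ≈ 36.6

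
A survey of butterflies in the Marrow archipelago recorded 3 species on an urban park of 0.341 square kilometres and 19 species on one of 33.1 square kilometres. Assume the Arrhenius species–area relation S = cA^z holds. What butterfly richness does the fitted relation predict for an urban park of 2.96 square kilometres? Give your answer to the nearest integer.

z = ln(19/3) / ln(33.1/0.341) = 1.8458 / 4.5754 = 0.4034
c = 3 / 0.341^0.4034 = 3 / 0.6479 = 4.63
S₃ = 4.63 × 2.96^0.4034 = 4.63 × 1.549 ≈ 7.174

7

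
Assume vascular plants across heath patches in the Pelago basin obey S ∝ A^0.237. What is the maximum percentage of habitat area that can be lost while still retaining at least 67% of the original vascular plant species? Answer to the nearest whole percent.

82%

Need (A_new/A_old)^0.237 = 0.67, so A_new/A_old = 0.67^(1/0.237) = 0.67^4.219
ln(A_new/A_old) = ln 0.67 / 0.237 = -0.4005 / 0.237 = -1.6898
A_new/A_old = e^-1.6898 ≈ 0.1846
Fraction that can be lost = 1 − 0.1846 = 0.8154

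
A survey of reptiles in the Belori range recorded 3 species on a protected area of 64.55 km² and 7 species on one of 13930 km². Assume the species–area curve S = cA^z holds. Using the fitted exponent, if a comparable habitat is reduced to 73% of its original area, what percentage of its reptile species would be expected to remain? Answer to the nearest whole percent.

95%

z = ln(7/3) / ln(13930/64.55) = 0.8473 / 5.3744 = 0.1577
S_new/S_old = (A_new/A_old)^z = 0.73^0.1577 = exp(0.1577 × -0.3147) = 0.9516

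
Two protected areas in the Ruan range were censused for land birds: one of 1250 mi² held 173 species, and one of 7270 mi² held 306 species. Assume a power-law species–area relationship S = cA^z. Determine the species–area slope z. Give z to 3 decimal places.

0.324

Taking logs: ln S = ln c + z ln A, so z = (ln S₂ − ln S₁)/(ln A₂ − ln A₁).
z = ln(306/173) / ln(7270/1250) = ln(1.769) / ln(5.816) = 0.5703 / 1.7606 = 0.3239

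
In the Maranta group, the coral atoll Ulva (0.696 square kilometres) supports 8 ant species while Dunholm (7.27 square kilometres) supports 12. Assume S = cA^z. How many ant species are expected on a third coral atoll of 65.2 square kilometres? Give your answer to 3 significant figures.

z = ln(12/8) / ln(7.27/0.696) = 0.4055 / 2.3462 = 0.1728
c = 8 / 0.696^0.1728 = 8 / 0.9393 = 8.517
S₃ = 8.517 × 65.2^0.1728 = 8.517 × 2.058 ≈ 17.53

17.5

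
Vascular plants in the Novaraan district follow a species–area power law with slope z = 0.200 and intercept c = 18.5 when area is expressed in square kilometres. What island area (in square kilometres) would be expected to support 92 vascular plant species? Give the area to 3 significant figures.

92 = 18.5 × A^0.2  ⇒  A^0.2 = 92/18.5 = 4.973
ln A = ln(4.973) / 0.2 = 1.6040 / 0.2 = 8.0201
A = e^8.0201 ≈ 3041 square kilometres

3040 square kilometres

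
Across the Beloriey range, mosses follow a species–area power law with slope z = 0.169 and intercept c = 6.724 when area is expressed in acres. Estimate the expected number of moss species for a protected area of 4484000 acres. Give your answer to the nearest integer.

S = 6.724 × 4484000^0.169
ln S = ln 6.724 + 0.169 × ln 4484000 = 1.9057 + 0.169 × 15.3160 = 4.4941
S = e^4.4941 ≈ 89.49

89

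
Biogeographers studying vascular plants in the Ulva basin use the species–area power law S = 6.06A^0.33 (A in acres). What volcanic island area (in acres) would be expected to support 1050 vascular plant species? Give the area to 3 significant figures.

1050 = 6.06 × A^0.33  ⇒  A^0.33 = 1050/6.06 = 173.3
ln A = ln(173.3) / 0.33 = 5.1548 / 0.33 = 15.6207
A = e^15.6207 ≈ 6081209 acres

6080000 acres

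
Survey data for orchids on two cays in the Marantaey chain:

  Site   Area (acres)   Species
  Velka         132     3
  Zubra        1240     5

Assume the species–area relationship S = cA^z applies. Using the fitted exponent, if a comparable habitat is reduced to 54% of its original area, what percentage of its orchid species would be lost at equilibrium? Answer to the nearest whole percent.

13%

z = ln(5/3) / ln(1240/132) = 0.5108 / 2.2401 = 0.2280
S_new/S_old = (A_new/A_old)^z = 0.54^0.2280 = exp(0.2280 × -0.6162) = 0.8689
Fraction lost = 1 − 0.8689 = 0.1311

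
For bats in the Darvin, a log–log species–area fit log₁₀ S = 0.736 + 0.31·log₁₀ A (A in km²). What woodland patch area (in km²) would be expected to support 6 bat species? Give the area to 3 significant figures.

6 = 5.445 × A^0.31  ⇒  A^0.31 = 6/5.445 = 1.102
ln A = ln(1.102) / 0.31 = 0.0971 / 0.31 = 0.3131
A = e^0.3131 ≈ 1.368 km²

1.37 km²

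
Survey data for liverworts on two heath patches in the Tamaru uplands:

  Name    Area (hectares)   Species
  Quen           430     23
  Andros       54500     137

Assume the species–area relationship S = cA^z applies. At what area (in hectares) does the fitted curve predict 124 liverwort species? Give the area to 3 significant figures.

41600 hectares

z = ln(137/23) / ln(54500/430) = 1.7845 / 4.8422 = 0.3685
c = 23 / 430^0.3685 = 23 / 9.344 = 2.462
A = (124/2.462)^(1/0.3685) ⇒ ln A = ln(50.37)/0.3685 = 10.6354
A = e^10.6354 ≈ 41582 hectares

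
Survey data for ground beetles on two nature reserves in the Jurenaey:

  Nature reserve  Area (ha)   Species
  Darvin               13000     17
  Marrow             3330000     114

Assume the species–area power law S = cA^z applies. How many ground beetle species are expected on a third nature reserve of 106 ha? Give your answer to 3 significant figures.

z = ln(114/17) / ln(3330000/13000) = 1.9030 / 5.5458 = 0.3431
c = 17 / 13000^0.3431 = 17 / 25.8 = 0.6588
S₃ = 0.6588 × 106^0.3431 = 0.6588 × 4.954 ≈ 3.264

3.26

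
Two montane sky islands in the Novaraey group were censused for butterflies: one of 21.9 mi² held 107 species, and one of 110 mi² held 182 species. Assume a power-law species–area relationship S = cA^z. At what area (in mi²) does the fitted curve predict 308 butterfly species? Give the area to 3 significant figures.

z = ln(182/107) / ln(110/21.9) = 0.5312 / 1.6140 = 0.3291
c = 107 / 21.9^0.3291 = 107 / 2.762 = 38.75
A = (308/38.75)^(1/0.3291) ⇒ ln A = ln(7.949)/0.3291 = 6.2990
A = e^6.2990 ≈ 544 mi²

544 mi²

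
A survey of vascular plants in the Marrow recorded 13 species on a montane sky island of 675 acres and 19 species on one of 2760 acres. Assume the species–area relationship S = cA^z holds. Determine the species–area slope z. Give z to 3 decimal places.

0.269

Taking logs: ln S = ln c + z ln A, so z = (ln S₂ − ln S₁)/(ln A₂ − ln A₁).
z = ln(19/13) / ln(2760/675) = ln(1.462) / ln(4.089) = 0.3795 / 1.4083 = 0.2695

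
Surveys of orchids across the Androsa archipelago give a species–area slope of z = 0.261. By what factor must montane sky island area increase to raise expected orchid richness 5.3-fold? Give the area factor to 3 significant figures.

(A₂/A₁)^0.261 = 5.3, so A₂/A₁ = 5.3^(1/0.261) = 5.3^3.831
ln(A₂/A₁) = ln 5.3 / 0.261 = 1.6677 / 0.261 = 6.3897
A₂/A₁ = e^6.3897 ≈ 595.7

596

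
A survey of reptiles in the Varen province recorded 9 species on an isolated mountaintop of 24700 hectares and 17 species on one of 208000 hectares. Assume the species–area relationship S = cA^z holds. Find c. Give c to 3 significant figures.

0.440

z = ln(S₂/S₁) / ln(A₂/A₁) = ln(17/9) / ln(208000/24700) = 0.6360 / 2.1307 = 0.2985
c = S₁ / A₁^z = 9 / 24700^0.2985 = 9 / 20.47 = 0.4396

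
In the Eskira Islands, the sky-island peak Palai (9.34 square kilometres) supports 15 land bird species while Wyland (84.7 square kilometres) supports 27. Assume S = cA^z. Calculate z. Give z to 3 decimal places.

Taking logs: ln S = ln c + z ln A, so z = (ln S₂ − ln S₁)/(ln A₂ − ln A₁).
z = ln(27/15) / ln(84.7/9.34) = ln(1.8) / ln(9.069) = 0.5878 / 2.2048 = 0.2666

0.267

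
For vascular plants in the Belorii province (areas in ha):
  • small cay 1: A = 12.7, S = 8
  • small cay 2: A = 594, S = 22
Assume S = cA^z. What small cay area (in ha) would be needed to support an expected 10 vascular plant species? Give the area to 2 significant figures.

30 ha

z = ln(22/8) / ln(594/12.7) = 1.0116 / 3.8453 = 0.2631
c = 8 / 12.7^0.2631 = 8 / 1.952 = 4.099
A = (10/4.099)^(1/0.2631) ⇒ ln A = ln(2.439)/0.2631 = 3.3898
A = e^3.3898 ≈ 29.66 ha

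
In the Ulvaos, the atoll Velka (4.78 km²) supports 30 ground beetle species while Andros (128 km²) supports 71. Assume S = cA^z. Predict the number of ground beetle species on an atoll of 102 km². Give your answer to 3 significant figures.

66.9

z = ln(71/30) / ln(128/4.78) = 0.8615 / 3.2876 = 0.2620
c = 30 / 4.78^0.2620 = 30 / 1.507 = 19.91
S₃ = 19.91 × 102^0.2620 = 19.91 × 3.36 ≈ 66.9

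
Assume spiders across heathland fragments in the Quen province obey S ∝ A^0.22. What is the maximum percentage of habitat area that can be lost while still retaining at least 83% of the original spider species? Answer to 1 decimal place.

Need (A_new/A_old)^0.22 = 0.83, so A_new/A_old = 0.83^(1/0.22) = 0.83^4.545
ln(A_new/A_old) = ln 0.83 / 0.22 = -0.1863 / 0.22 = -0.8470
A_new/A_old = e^-0.8470 ≈ 0.4287
Fraction that can be lost = 1 − 0.4287 = 0.5713

57.1%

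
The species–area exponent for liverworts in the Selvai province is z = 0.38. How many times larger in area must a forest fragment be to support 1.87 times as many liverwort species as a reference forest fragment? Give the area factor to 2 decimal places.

(A₂/A₁)^0.38 = 1.87, so A₂/A₁ = 1.87^(1/0.38) = 1.87^2.632
ln(A₂/A₁) = ln 1.87 / 0.38 = 0.6259 / 0.38 = 1.6472
A₂/A₁ = e^1.6472 ≈ 5.192

5.19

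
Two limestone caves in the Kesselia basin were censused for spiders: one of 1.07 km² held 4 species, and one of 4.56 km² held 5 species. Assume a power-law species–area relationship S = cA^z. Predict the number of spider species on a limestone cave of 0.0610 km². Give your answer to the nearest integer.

z = ln(5/4) / ln(4.56/1.07) = 0.2231 / 1.4497 = 0.1539
c = 4 / 1.07^0.1539 = 4 / 1.01 = 3.959
S₃ = 3.959 × 0.061^0.1539 = 3.959 × 0.6502 ≈ 2.574

3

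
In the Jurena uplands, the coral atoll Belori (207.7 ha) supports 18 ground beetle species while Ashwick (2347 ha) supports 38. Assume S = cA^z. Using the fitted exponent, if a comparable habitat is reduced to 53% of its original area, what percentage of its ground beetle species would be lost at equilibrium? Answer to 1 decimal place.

17.8%

z = ln(38/18) / ln(2347/207.7) = 0.7472 / 2.4248 = 0.3082
S_new/S_old = (A_new/A_old)^z = 0.53^0.3082 = exp(0.3082 × -0.6349) = 0.8223
Fraction lost = 1 − 0.8223 = 0.1777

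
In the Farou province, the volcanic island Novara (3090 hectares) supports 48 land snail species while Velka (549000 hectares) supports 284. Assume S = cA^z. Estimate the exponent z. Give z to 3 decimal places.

0.343

Taking logs: ln S = ln c + z ln A, so z = (ln S₂ − ln S₁)/(ln A₂ − ln A₁).
z = ln(284/48) / ln(549000/3090) = ln(5.917) / ln(177.7) = 1.7778 / 5.1799 = 0.3432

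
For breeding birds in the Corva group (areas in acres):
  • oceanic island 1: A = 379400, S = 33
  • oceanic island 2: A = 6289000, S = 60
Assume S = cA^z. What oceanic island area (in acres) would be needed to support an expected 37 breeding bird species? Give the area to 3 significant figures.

z = ln(60/33) / ln(6289000/379400) = 0.5978 / 2.8080 = 0.2129
c = 33 / 379400^0.2129 = 33 / 15.41 = 2.141
A = (37/2.141)^(1/0.2129) ⇒ ln A = ln(17.28)/0.2129 = 13.3837
A = e^13.3837 ≈ 649344 acres

649000 acres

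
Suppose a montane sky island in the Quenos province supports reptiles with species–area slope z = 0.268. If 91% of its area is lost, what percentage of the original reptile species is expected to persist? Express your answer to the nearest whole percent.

52%

S_new/S_old = (A_new/A_old)^z = 0.09^0.268
= exp(0.268 × ln 0.09) = exp(0.268 × -2.4079) = exp(-0.6453) ≈ 0.5245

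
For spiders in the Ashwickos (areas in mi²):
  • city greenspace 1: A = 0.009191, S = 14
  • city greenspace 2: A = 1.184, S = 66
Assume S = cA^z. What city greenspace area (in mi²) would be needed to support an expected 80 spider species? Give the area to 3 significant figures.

z = ln(66/14) / ln(1.184/0.009191) = 1.5506 / 4.8584 = 0.3192
c = 14 / 0.009191^0.3192 = 14 / 0.2239 = 62.54
A = (80/62.54)^(1/0.3192) ⇒ ln A = ln(1.279)/0.3192 = 0.7717
A = e^0.7717 ≈ 2.163 mi²

2.16 mi²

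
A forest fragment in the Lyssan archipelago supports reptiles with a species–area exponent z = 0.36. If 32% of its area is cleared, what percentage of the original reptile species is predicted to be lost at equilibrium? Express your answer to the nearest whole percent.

S_new/S_old = (A_new/A_old)^z = 0.68^0.36
= exp(0.36 × ln 0.68) = exp(0.36 × -0.3857) = exp(-0.1388) ≈ 0.8704
Fraction lost = 1 − 0.8704 = 0.1296

13%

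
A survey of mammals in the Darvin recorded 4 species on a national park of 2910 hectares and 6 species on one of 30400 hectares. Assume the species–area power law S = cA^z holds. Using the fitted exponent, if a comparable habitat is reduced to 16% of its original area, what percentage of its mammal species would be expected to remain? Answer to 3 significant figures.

z = ln(6/4) / ln(30400/2910) = 0.4055 / 2.3463 = 0.1728
S_new/S_old = (A_new/A_old)^z = 0.16^0.1728 = exp(0.1728 × -1.8326) = 0.7286

72.9%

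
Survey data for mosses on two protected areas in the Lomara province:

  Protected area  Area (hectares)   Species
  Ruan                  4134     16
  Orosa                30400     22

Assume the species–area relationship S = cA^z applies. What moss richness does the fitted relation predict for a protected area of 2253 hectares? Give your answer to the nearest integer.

15

z = ln(22/16) / ln(30400/4134) = 0.3185 / 1.9952 = 0.1596
c = 16 / 4134^0.1596 = 16 / 3.778 = 4.236
S₃ = 4.236 × 2253^0.1596 = 4.236 × 3.429 ≈ 14.52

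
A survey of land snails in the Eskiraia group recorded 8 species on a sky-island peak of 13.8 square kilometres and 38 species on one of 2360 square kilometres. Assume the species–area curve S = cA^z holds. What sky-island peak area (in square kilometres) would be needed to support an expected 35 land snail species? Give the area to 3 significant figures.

1800 square kilometres

z = ln(38/8) / ln(2360/13.8) = 1.5581 / 5.1417 = 0.3030
c = 8 / 13.8^0.3030 = 8 / 2.215 = 3.611
A = (35/3.611)^(1/0.3030) ⇒ ln A = ln(9.692)/0.3030 = 7.4950
A = e^7.4950 ≈ 1799 square kilometres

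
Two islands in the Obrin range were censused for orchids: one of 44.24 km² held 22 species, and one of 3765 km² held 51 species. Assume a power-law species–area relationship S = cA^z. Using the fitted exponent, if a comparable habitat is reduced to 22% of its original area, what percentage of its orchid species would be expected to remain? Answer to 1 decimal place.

z = ln(51/22) / ln(3765/44.24) = 0.8408 / 4.4439 = 0.1892
S_new/S_old = (A_new/A_old)^z = 0.22^0.1892 = exp(0.1892 × -1.5141) = 0.7509

75.1%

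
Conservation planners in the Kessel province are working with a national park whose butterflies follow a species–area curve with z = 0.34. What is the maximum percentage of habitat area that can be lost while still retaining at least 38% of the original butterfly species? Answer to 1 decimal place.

94.2%

Need (A_new/A_old)^0.34 = 0.38, so A_new/A_old = 0.38^(1/0.34) = 0.38^2.941
ln(A_new/A_old) = ln 0.38 / 0.34 = -0.9676 / 0.34 = -2.8458
A_new/A_old = e^-2.8458 ≈ 0.05809
Fraction that can be lost = 1 − 0.05809 = 0.9419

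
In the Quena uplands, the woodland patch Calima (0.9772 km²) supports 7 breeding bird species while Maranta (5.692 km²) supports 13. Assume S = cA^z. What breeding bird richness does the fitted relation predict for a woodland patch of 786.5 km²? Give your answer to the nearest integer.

73

z = ln(13/7) / ln(5.692/0.9772) = 0.6190 / 1.7621 = 0.3513
c = 7 / 0.9772^0.3513 = 7 / 0.9919 = 7.057
S₃ = 7.057 × 786.5^0.3513 = 7.057 × 10.41 ≈ 73.43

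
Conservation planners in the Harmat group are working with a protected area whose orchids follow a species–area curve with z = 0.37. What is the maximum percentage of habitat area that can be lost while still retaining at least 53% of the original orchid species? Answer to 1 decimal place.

82.0%

Need (A_new/A_old)^0.37 = 0.53, so A_new/A_old = 0.53^(1/0.37) = 0.53^2.703
ln(A_new/A_old) = ln 0.53 / 0.37 = -0.6349 / 0.37 = -1.7159
A_new/A_old = e^-1.7159 ≈ 0.1798
Fraction that can be lost = 1 − 0.1798 = 0.8202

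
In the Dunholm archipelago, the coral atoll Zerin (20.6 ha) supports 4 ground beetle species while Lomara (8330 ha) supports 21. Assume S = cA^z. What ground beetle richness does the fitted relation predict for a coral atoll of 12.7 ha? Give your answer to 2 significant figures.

z = ln(21/4) / ln(8330/20.6) = 1.6582 / 6.0023 = 0.2763
c = 4 / 20.6^0.2763 = 4 / 2.307 = 1.734
S₃ = 1.734 × 12.7^0.2763 = 1.734 × 2.018 ≈ 3.5

3.5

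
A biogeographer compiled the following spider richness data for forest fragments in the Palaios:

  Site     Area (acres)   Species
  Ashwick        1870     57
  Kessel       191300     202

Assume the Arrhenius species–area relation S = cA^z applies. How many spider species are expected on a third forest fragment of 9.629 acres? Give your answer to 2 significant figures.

z = ln(202/57) / ln(191300/1870) = 1.2652 / 4.6279 = 0.2734
c = 57 / 1870^0.2734 = 57 / 7.843 = 7.268
S₃ = 7.268 × 9.629^0.2734 = 7.268 × 1.857 ≈ 13.5

13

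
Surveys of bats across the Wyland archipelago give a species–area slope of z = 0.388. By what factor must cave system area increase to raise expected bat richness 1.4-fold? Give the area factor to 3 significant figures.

2.38

(A₂/A₁)^0.388 = 1.4, so A₂/A₁ = 1.4^(1/0.388) = 1.4^2.577
ln(A₂/A₁) = ln 1.4 / 0.388 = 0.3365 / 0.388 = 0.8672
A₂/A₁ = e^0.8672 ≈ 2.38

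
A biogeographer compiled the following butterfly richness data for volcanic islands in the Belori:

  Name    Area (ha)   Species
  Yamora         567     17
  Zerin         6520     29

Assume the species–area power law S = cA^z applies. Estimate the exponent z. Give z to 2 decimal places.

Taking logs: ln S = ln c + z ln A, so z = (ln S₂ − ln S₁)/(ln A₂ − ln A₁).
z = ln(29/17) / ln(6520/567) = ln(1.706) / ln(11.5) = 0.5341 / 2.4423 = 0.2187

0.22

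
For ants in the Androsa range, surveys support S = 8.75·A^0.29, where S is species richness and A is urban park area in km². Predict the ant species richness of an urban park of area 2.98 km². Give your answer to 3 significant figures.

12.0

S = 8.75 × 2.98^0.29
ln S = ln 8.75 + 0.29 × ln 2.98 = 2.1691 + 0.29 × 1.0919 = 2.4857
S = e^2.4857 ≈ 12.01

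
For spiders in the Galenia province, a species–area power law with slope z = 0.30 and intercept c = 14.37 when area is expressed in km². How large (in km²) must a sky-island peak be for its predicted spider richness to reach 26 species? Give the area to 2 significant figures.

7.2 km²

26 = 14.37 × A^0.3  ⇒  A^0.3 = 26/14.37 = 1.809
ln A = ln(1.809) / 0.3 = 0.5930 / 0.3 = 1.9765
A = e^1.9765 ≈ 7.218 km²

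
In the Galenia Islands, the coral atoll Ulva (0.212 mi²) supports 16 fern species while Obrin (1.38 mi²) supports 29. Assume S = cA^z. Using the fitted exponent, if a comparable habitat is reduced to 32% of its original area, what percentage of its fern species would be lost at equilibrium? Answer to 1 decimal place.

30.4%

z = ln(29/16) / ln(1.38/0.212) = 0.5947 / 1.8733 = 0.3175
S_new/S_old = (A_new/A_old)^z = 0.32^0.3175 = exp(0.3175 × -1.1394) = 0.6965
Fraction lost = 1 − 0.6965 = 0.3035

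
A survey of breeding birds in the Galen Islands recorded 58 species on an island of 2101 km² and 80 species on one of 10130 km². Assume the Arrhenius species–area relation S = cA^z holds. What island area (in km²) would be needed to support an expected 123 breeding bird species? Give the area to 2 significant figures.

83000 km²

z = ln(80/58) / ln(10130/2101) = 0.3216 / 1.5731 = 0.2044
c = 58 / 2101^0.2044 = 58 / 4.777 = 12.14
A = (123/12.14)^(1/0.2044) ⇒ ln A = ln(10.13)/0.2044 = 11.3275
A = e^11.3275 ≈ 83071 km²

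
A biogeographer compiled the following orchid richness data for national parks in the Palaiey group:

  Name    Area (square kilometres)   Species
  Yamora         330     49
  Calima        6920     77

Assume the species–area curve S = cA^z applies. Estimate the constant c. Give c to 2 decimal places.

20.71

z = ln(S₂/S₁) / ln(A₂/A₁) = ln(77/49) / ln(6920/330) = 0.4520 / 3.0431 = 0.1485
c = S₁ / A₁^z = 49 / 330^0.1485 = 49 / 2.366 = 20.71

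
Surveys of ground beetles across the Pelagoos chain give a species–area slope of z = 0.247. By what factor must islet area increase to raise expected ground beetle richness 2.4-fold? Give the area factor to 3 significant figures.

34.6

(A₂/A₁)^0.247 = 2.4, so A₂/A₁ = 2.4^(1/0.247) = 2.4^4.049
ln(A₂/A₁) = ln 2.4 / 0.247 = 0.8755 / 0.247 = 3.5444
A₂/A₁ = e^3.5444 ≈ 34.62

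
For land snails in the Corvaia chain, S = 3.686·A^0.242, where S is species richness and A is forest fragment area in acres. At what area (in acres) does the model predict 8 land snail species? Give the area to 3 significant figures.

24.6 acres

8 = 3.686 × A^0.242  ⇒  A^0.242 = 8/3.686 = 2.17
ln A = ln(2.17) / 0.242 = 0.7749 / 0.242 = 3.2021
A = e^3.2021 ≈ 24.58 acres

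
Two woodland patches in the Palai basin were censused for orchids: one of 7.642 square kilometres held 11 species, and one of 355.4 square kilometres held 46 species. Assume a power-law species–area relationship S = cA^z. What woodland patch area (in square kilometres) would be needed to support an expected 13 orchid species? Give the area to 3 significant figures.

12.0 square kilometres

z = ln(46/11) / ln(355.4/7.642) = 1.4307 / 3.8396 = 0.3726
c = 11 / 7.642^0.3726 = 11 / 2.134 = 5.156
A = (13/5.156)^(1/0.3726) ⇒ ln A = ln(2.522)/0.3726 = 2.4820
A = e^2.4820 ≈ 11.96 square kilometres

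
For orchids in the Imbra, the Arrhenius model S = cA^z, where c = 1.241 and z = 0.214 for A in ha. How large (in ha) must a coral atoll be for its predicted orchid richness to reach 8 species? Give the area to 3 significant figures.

8 = 1.241 × A^0.214  ⇒  A^0.214 = 8/1.241 = 6.446
ln A = ln(6.446) / 0.214 = 1.8635 / 0.214 = 8.7081
A = e^8.7081 ≈ 6051 ha

6050 ha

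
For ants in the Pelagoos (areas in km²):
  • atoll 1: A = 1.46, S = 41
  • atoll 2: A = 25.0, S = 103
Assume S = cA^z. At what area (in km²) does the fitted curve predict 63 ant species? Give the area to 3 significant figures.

z = ln(103/41) / ln(25/1.46) = 0.9212 / 2.8404 = 0.3243
c = 41 / 1.46^0.3243 = 41 / 1.131 = 36.26
A = (63/36.26)^(1/0.3243) ⇒ ln A = ln(1.737)/0.3243 = 1.7030
A = e^1.7030 ≈ 5.49 km²

5.49 km²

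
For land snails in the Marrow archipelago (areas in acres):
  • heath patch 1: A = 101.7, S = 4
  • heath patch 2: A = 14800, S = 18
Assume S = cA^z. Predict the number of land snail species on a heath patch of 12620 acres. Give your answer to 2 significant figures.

z = ln(18/4) / ln(14800/101.7) = 1.5041 / 4.9804 = 0.3020
c = 4 / 101.7^0.3020 = 4 / 4.038 = 0.9905
S₃ = 0.9905 × 12620^0.3020 = 0.9905 × 17.32 ≈ 17.15

17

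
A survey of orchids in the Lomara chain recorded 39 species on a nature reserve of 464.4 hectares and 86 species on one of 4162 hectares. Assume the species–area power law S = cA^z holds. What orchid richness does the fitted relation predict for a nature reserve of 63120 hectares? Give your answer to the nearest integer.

229

z = ln(86/39) / ln(4162/464.4) = 0.7908 / 2.1930 = 0.3606
c = 39 / 464.4^0.3606 = 39 / 9.155 = 4.26
S₃ = 4.26 × 63120^0.3606 = 4.26 × 53.82 ≈ 229.3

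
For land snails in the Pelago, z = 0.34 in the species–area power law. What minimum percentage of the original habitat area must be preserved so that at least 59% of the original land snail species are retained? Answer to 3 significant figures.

Need (A_new/A_old)^0.34 = 0.59, so A_new/A_old = 0.59^(1/0.34) = 0.59^2.941
ln(A_new/A_old) = ln 0.59 / 0.34 = -0.5276 / 0.34 = -1.5519
A_new/A_old = e^-1.5519 ≈ 0.2119

21.2%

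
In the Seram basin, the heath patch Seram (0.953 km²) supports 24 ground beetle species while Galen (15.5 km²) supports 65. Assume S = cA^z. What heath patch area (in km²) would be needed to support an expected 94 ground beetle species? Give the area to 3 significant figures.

43.5 km²

z = ln(65/24) / ln(15.5/0.953) = 0.9963 / 2.7890 = 0.3572
c = 24 / 0.953^0.3572 = 24 / 0.9829 = 24.42
A = (94/24.42)^(1/0.3572) ⇒ ln A = ln(3.85)/0.3572 = 3.7735
A = e^3.7735 ≈ 43.53 km²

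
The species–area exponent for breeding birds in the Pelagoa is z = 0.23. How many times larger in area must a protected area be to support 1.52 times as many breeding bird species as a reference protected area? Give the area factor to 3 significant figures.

(A₂/A₁)^0.23 = 1.52, so A₂/A₁ = 1.52^(1/0.23) = 1.52^4.348
ln(A₂/A₁) = ln 1.52 / 0.23 = 0.4187 / 0.23 = 1.8205
A₂/A₁ = e^1.8205 ≈ 6.175

6.17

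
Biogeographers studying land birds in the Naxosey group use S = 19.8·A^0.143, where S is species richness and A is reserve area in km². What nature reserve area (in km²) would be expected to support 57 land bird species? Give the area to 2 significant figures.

1600 km²

57 = 19.8 × A^0.143  ⇒  A^0.143 = 57/19.8 = 2.879
ln A = ln(2.879) / 0.143 = 1.0574 / 0.143 = 7.3942
A = e^7.3942 ≈ 1627 km²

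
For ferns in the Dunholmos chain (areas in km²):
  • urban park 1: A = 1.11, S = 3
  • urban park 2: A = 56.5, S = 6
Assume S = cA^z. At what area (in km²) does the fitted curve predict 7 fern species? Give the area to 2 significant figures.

z = ln(6/3) / ln(56.5/1.11) = 0.6931 / 3.9299 = 0.1764
c = 3 / 1.11^0.1764 = 3 / 1.019 = 2.945
A = (7/2.945)^(1/0.1764) ⇒ ln A = ln(2.377)/0.1764 = 4.9082
A = e^4.9082 ≈ 135.4 km²

140 km²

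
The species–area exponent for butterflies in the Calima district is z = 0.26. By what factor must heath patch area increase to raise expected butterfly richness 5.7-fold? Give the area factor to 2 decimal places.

(A₂/A₁)^0.26 = 5.7, so A₂/A₁ = 5.7^(1/0.26) = 5.7^3.846
ln(A₂/A₁) = ln 5.7 / 0.26 = 1.7405 / 0.26 = 6.6941
A₂/A₁ = e^6.6941 ≈ 807.6

807.63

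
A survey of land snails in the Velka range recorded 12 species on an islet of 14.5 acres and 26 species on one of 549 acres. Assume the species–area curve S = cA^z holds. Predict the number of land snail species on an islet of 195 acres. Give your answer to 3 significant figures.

z = ln(26/12) / ln(549/14.5) = 0.7732 / 3.6339 = 0.2128
c = 12 / 14.5^0.2128 = 12 / 1.766 = 6.793
S₃ = 6.793 × 195^0.2128 = 6.793 × 3.071 ≈ 20.86

20.9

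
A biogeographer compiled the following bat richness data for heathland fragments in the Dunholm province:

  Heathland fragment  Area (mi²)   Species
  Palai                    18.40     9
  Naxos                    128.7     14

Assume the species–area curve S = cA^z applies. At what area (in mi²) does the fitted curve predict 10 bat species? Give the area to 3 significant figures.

29.3 mi²

z = ln(14/9) / ln(128.7/18.4) = 0.4418 / 1.9451 = 0.2271
c = 9 / 18.4^0.2271 = 9 / 1.938 = 4.645
A = (10/4.645)^(1/0.2271) ⇒ ln A = ln(2.153)/0.2271 = 3.3762
A = e^3.3762 ≈ 29.26 mi²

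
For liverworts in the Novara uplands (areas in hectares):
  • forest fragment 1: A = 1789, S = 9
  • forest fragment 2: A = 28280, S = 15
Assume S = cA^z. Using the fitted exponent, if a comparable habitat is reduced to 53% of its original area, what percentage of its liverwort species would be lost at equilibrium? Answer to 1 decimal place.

11.1%

z = ln(15/9) / ln(28280/1789) = 0.5108 / 2.7605 = 0.1850
S_new/S_old = (A_new/A_old)^z = 0.53^0.1850 = exp(0.1850 × -0.6349) = 0.8892
Fraction lost = 1 − 0.8892 = 0.1108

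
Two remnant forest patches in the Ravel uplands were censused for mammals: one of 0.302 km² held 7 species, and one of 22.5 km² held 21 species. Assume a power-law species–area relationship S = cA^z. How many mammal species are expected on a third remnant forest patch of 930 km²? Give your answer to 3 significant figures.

54.2

z = ln(21/7) / ln(22.5/0.302) = 1.0986 / 4.3108 = 0.2548
c = 7 / 0.302^0.2548 = 7 / 0.737 = 9.498
S₃ = 9.498 × 930^0.2548 = 9.498 × 5.708 ≈ 54.22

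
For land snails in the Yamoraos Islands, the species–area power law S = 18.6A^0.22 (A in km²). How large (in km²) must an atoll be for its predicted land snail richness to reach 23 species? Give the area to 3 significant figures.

23 = 18.6 × A^0.22  ⇒  A^0.22 = 23/18.6 = 1.237
ln A = ln(1.237) / 0.22 = 0.2123 / 0.22 = 0.9651
A = e^0.9651 ≈ 2.625 km²

2.63 km²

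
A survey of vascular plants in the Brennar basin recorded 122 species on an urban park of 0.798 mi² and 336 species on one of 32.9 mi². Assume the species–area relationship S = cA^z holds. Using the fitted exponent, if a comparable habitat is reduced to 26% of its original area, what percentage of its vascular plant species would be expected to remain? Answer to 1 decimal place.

69.3%

z = ln(336/122) / ln(32.9/0.798) = 1.0131 / 3.7191 = 0.2724
S_new/S_old = (A_new/A_old)^z = 0.26^0.2724 = exp(0.2724 × -1.3471) = 0.6928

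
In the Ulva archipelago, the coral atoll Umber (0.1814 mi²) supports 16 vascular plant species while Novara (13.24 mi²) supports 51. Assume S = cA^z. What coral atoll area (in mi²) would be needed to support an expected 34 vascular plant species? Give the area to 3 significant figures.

z = ln(51/16) / ln(13.24/0.1814) = 1.1592 / 4.2903 = 0.2702
c = 16 / 0.1814^0.2702 = 16 / 0.6305 = 25.38
A = (34/25.38)^(1/0.2702) ⇒ ln A = ln(1.34)/0.2702 = 1.0826
A = e^1.0826 ≈ 2.952 mi²

2.95 mi²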